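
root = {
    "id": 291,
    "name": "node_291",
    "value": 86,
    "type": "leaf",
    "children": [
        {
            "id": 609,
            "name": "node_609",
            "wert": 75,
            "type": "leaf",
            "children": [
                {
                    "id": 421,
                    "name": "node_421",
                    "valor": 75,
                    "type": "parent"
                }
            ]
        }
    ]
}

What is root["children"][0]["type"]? "leaf"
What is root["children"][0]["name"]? "node_609"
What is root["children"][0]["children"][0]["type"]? "parent"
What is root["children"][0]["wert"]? 75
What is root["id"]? 291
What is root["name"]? "node_291"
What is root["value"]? 86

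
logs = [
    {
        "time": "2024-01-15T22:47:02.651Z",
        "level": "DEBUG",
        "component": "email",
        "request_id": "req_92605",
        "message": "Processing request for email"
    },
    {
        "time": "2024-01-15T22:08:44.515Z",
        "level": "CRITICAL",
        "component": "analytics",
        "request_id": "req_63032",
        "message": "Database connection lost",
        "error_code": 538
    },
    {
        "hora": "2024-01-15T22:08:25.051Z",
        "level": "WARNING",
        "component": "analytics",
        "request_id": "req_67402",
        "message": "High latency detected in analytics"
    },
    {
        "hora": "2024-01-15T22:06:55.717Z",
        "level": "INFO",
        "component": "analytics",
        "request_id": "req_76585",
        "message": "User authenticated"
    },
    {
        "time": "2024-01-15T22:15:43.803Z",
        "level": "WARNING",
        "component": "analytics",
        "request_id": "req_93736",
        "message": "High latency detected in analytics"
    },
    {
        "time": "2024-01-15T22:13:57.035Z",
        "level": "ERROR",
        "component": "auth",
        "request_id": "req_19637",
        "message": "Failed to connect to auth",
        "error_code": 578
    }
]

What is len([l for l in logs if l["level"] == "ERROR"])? 1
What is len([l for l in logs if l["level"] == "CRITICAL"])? 1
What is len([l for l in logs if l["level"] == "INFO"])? 1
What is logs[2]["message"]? "High latency detected in analytics"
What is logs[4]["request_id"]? "req_93736"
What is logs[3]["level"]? "INFO"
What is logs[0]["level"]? "DEBUG"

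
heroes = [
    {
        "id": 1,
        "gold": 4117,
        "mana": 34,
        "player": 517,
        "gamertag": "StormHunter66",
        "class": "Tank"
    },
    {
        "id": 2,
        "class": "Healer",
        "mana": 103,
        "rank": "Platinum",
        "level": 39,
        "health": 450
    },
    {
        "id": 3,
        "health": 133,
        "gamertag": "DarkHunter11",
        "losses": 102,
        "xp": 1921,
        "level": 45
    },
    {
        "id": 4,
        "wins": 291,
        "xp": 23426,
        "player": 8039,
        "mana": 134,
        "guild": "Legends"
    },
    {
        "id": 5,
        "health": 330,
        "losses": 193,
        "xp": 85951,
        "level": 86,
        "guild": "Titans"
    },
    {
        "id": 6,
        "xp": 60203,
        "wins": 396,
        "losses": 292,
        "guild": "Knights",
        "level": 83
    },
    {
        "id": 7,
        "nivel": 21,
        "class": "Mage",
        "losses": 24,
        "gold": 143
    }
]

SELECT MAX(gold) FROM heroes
4117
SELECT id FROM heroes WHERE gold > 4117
[]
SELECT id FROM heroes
[1, 2, 3, 4, 5, 6, 7]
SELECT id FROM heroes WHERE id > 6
[7]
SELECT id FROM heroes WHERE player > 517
[4]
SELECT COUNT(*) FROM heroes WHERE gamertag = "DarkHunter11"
1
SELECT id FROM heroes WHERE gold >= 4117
[1]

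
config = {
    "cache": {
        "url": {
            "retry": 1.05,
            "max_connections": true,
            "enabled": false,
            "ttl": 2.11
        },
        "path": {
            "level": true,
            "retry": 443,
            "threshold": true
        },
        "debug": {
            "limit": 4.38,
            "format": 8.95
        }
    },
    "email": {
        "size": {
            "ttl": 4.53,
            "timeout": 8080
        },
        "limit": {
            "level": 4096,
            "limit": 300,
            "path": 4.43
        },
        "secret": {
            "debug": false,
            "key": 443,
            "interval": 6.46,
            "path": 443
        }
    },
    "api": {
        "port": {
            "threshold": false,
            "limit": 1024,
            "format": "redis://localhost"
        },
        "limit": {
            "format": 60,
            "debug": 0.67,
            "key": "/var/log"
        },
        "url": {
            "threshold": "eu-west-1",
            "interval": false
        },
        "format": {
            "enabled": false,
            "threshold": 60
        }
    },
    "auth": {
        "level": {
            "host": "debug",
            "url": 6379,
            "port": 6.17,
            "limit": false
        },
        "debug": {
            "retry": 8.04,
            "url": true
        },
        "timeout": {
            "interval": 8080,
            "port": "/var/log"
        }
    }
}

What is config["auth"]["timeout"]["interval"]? 8080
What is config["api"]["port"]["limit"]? 1024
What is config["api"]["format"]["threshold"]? 60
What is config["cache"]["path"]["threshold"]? True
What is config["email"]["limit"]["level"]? 4096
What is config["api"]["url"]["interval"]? False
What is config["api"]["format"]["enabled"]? False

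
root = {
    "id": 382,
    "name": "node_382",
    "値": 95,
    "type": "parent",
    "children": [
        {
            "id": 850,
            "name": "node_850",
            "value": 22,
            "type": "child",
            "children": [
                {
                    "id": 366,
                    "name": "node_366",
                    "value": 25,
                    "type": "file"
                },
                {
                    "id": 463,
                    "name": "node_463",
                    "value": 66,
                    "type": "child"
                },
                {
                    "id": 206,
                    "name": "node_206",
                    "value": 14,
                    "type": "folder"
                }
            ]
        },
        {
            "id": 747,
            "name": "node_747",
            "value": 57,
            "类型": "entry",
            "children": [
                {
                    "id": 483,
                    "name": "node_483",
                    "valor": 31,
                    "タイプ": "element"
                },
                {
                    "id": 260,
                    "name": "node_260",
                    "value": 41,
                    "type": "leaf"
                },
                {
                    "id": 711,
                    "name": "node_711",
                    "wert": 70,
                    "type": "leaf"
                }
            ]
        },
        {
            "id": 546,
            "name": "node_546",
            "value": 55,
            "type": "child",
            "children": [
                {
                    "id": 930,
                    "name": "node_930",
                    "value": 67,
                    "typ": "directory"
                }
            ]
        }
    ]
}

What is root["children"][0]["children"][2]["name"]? "node_206"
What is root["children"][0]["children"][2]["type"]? "folder"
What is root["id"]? 382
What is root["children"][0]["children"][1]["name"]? "node_463"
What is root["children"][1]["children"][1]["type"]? "leaf"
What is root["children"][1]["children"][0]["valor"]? 31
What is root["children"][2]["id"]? 546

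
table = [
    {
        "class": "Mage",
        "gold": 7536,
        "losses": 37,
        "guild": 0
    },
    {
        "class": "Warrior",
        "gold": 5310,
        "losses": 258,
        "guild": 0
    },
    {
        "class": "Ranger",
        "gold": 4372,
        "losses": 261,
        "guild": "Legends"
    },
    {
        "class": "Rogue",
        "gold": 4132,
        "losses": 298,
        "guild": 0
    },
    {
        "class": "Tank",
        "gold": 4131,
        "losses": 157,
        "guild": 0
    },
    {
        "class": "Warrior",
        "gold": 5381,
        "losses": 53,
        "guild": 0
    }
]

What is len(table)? 6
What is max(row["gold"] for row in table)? 7536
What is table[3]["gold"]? 4132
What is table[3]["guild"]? 0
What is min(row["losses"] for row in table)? 37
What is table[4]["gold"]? 4131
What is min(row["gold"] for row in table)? 4131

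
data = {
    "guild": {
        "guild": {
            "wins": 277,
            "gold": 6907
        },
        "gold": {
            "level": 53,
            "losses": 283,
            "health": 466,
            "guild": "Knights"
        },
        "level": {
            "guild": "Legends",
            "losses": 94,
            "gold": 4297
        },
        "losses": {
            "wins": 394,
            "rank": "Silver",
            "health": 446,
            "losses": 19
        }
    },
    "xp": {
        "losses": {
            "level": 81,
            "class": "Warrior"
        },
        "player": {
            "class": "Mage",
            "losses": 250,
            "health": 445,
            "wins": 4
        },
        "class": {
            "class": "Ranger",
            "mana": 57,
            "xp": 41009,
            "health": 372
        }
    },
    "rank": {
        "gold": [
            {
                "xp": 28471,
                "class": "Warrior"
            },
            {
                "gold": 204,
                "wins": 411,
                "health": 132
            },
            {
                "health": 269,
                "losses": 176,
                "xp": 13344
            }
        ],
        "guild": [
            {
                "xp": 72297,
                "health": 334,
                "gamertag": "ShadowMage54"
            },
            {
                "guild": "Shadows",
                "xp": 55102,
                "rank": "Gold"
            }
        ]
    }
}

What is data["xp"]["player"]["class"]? "Mage"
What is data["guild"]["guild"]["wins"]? 277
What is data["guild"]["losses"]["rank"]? "Silver"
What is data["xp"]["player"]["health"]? 445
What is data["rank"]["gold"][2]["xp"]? 13344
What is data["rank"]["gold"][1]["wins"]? 411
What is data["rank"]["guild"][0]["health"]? 334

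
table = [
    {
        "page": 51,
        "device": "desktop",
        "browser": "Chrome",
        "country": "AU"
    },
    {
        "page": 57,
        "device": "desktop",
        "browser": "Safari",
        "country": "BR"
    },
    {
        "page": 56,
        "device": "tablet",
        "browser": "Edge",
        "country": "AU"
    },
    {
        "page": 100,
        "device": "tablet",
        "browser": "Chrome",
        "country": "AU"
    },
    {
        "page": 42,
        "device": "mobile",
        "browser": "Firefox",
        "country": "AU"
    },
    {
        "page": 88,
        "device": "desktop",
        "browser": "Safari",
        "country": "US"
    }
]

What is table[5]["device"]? "desktop"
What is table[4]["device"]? "mobile"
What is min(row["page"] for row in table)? 42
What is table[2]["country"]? "AU"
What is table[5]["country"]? "US"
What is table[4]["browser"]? "Firefox"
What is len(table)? 6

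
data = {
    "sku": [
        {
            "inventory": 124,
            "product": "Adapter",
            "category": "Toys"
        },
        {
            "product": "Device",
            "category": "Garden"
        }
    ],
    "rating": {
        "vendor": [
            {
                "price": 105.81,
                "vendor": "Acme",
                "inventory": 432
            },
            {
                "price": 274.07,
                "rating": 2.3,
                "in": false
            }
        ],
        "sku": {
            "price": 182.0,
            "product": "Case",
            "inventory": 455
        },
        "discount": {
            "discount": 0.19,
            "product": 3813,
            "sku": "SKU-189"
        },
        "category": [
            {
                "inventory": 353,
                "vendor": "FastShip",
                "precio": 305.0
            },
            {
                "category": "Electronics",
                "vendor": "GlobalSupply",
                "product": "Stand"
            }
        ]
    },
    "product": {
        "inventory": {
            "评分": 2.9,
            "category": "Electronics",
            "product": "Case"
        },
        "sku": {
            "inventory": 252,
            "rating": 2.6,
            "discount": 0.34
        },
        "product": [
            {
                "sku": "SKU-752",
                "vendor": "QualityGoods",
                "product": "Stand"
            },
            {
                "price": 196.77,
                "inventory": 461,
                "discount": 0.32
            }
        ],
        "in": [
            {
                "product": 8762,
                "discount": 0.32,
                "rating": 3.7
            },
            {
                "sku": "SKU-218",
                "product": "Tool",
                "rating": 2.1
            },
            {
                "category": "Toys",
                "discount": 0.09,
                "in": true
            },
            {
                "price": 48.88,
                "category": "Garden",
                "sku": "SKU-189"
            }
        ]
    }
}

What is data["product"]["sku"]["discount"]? 0.34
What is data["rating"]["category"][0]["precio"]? 305.0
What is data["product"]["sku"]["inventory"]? 252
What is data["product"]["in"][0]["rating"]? 3.7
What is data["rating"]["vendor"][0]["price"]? 105.81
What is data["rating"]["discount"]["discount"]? 0.19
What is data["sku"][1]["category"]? "Garden"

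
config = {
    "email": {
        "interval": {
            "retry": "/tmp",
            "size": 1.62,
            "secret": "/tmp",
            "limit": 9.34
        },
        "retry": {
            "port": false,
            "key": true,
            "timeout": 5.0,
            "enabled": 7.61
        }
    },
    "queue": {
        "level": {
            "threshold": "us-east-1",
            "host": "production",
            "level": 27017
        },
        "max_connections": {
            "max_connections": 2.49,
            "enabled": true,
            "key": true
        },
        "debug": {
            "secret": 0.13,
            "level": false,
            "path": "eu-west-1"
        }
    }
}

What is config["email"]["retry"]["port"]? False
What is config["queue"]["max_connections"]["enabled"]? True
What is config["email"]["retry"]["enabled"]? 7.61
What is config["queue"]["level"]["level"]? 27017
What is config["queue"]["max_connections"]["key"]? True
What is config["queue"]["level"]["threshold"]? "us-east-1"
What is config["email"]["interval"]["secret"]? "/tmp"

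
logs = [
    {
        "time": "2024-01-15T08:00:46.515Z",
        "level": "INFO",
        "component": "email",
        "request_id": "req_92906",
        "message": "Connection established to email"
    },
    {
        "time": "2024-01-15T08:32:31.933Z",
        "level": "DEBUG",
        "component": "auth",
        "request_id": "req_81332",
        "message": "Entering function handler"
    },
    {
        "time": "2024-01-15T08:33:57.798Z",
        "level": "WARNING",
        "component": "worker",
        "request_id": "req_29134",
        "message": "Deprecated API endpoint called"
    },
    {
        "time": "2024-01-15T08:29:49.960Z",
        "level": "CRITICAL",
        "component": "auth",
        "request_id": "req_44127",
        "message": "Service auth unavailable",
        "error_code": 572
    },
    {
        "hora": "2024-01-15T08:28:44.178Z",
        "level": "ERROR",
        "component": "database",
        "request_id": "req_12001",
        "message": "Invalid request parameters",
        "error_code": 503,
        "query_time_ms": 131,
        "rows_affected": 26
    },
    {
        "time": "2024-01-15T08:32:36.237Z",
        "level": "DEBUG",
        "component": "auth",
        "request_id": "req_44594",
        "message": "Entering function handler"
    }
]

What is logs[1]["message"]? "Entering function handler"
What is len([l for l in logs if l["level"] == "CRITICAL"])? 1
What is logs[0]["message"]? "Connection established to email"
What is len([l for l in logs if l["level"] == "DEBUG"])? 2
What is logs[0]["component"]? "email"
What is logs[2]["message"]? "Deprecated API endpoint called"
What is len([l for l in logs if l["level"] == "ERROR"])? 1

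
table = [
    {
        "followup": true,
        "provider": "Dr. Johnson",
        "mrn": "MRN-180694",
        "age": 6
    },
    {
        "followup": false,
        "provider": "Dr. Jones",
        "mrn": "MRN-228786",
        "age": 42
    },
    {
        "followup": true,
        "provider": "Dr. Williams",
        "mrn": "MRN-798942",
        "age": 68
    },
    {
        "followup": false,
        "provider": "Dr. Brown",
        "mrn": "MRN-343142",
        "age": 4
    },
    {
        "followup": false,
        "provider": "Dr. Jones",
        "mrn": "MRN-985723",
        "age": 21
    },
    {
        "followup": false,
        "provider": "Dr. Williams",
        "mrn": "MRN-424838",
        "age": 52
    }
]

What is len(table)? 6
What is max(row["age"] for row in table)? 68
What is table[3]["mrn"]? "MRN-343142"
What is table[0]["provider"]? "Dr. Johnson"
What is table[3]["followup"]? False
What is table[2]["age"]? 68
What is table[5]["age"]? 52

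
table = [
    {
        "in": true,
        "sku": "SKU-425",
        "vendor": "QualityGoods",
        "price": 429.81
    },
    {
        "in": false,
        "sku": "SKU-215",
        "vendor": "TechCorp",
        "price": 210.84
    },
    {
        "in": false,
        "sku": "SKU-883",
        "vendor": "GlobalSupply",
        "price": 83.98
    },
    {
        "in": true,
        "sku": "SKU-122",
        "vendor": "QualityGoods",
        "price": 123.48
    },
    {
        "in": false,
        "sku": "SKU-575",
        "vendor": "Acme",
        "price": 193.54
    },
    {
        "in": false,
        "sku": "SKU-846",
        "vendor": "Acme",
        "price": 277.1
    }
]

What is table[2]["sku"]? "SKU-883"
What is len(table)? 6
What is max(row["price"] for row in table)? 429.81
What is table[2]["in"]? False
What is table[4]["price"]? 193.54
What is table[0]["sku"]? "SKU-425"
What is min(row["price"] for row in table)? 83.98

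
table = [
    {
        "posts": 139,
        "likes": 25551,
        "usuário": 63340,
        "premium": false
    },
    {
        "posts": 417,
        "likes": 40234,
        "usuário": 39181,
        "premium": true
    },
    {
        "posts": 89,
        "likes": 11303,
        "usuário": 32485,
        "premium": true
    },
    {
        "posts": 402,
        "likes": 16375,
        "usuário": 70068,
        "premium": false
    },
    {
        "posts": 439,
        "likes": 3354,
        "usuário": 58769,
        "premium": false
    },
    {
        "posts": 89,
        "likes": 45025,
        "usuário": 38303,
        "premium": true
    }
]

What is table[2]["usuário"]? 32485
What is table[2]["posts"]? 89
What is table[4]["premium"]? False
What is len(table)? 6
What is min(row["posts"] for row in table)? 89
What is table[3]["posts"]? 402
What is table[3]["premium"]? False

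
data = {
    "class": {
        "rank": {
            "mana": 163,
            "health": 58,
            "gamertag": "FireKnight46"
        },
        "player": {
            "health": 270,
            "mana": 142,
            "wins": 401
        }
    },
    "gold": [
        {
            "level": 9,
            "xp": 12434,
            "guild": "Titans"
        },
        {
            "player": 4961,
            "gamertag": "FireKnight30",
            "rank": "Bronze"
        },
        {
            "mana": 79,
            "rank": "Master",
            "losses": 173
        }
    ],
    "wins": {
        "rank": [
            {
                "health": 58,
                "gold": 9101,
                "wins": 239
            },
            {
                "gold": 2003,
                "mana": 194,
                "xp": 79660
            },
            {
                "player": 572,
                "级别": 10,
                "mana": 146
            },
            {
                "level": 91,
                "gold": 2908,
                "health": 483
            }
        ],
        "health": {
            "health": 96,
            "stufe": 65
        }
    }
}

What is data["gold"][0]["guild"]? "Titans"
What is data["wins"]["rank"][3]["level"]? 91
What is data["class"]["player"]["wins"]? 401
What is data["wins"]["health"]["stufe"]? 65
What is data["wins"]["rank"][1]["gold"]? 2003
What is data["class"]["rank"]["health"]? 58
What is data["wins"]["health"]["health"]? 96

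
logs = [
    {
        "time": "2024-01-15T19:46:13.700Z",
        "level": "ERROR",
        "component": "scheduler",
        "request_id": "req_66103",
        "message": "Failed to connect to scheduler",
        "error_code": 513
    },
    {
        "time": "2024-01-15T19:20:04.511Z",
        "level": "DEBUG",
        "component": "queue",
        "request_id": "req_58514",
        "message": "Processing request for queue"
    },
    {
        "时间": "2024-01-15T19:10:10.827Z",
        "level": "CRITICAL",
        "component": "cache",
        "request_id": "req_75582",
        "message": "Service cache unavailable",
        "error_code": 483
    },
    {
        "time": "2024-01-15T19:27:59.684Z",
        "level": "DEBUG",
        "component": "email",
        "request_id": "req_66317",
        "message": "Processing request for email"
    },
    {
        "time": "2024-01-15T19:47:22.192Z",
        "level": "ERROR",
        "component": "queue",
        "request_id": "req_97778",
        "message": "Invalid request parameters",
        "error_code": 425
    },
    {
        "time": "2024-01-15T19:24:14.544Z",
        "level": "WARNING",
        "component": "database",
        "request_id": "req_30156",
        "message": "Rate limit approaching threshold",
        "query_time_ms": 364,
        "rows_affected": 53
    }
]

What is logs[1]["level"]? "DEBUG"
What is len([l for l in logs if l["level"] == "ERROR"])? 2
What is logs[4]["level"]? "ERROR"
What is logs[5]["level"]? "WARNING"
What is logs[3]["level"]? "DEBUG"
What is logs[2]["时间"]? "2024-01-15T19:10:10.827Z"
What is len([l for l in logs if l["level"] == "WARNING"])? 1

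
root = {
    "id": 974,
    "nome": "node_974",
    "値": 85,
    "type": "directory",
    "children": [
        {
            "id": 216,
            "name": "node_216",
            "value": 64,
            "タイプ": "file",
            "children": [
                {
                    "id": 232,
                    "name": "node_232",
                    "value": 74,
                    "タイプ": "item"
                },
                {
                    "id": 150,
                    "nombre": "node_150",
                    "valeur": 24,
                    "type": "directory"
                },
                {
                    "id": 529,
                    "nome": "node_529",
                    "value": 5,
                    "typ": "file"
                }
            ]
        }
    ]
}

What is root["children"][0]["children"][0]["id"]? 232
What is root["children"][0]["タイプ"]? "file"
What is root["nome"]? "node_974"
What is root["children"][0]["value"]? 64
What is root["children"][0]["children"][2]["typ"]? "file"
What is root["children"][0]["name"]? "node_216"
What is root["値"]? 85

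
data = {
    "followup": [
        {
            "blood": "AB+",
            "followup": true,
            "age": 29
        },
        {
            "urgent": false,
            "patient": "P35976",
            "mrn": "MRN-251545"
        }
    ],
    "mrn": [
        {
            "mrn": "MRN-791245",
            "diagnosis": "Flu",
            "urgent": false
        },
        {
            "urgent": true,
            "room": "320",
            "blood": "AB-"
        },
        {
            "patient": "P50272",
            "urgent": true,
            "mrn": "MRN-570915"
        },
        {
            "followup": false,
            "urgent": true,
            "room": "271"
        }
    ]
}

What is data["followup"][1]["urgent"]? False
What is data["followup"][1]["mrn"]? "MRN-251545"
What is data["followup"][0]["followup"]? True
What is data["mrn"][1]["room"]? "320"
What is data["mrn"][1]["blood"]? "AB-"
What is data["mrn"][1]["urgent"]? True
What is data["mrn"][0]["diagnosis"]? "Flu"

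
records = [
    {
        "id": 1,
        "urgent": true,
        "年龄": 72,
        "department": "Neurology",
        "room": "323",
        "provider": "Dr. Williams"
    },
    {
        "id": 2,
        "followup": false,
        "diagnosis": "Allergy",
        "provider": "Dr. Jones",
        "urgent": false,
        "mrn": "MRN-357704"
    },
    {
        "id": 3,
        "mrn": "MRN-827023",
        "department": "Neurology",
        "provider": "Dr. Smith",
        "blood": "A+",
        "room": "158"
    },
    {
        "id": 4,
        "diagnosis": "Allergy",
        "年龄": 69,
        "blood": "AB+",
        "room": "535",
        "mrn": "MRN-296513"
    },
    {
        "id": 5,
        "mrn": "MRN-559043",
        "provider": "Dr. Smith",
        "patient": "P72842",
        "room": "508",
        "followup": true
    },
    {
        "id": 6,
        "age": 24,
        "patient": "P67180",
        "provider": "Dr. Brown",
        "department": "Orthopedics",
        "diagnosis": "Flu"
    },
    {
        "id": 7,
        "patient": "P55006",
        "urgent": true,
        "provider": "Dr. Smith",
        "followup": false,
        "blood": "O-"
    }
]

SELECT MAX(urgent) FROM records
True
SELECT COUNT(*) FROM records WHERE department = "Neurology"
2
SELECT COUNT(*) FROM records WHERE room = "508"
1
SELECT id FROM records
[1, 2, 3, 4, 5, 6, 7]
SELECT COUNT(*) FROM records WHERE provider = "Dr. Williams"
1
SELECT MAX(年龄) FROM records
72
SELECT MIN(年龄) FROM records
69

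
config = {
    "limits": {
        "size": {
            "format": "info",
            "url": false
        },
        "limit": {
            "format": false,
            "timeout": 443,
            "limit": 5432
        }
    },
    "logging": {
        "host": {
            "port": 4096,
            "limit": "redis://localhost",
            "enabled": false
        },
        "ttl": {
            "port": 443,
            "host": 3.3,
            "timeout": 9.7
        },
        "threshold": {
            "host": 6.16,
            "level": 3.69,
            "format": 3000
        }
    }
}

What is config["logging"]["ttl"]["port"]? 443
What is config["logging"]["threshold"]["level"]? 3.69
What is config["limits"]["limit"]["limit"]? 5432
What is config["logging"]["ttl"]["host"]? 3.3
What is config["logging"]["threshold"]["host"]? 6.16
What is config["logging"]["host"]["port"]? 4096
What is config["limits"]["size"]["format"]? "info"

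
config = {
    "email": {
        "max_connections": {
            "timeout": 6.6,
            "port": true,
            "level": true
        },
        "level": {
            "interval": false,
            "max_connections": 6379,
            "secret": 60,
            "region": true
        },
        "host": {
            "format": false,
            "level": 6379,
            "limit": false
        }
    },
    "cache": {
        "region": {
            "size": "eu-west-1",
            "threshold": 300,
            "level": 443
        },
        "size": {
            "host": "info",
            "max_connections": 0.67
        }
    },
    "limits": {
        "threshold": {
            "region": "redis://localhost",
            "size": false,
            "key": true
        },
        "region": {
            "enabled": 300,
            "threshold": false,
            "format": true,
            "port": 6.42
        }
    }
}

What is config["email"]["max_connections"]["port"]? True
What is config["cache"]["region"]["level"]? 443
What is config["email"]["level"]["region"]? True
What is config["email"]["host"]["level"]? 6379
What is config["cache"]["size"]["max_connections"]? 0.67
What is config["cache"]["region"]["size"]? "eu-west-1"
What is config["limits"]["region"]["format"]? True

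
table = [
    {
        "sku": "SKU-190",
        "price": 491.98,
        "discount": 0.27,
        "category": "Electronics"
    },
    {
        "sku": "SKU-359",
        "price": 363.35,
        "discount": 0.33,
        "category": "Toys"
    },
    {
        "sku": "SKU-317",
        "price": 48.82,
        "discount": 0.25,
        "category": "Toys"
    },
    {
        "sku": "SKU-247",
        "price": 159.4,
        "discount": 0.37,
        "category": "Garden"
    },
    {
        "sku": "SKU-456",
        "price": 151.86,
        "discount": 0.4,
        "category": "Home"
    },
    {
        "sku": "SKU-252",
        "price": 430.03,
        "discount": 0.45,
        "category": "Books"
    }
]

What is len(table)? 6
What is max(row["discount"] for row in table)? 0.45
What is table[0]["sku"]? "SKU-190"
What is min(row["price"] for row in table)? 48.82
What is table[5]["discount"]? 0.45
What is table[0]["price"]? 491.98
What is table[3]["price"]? 159.4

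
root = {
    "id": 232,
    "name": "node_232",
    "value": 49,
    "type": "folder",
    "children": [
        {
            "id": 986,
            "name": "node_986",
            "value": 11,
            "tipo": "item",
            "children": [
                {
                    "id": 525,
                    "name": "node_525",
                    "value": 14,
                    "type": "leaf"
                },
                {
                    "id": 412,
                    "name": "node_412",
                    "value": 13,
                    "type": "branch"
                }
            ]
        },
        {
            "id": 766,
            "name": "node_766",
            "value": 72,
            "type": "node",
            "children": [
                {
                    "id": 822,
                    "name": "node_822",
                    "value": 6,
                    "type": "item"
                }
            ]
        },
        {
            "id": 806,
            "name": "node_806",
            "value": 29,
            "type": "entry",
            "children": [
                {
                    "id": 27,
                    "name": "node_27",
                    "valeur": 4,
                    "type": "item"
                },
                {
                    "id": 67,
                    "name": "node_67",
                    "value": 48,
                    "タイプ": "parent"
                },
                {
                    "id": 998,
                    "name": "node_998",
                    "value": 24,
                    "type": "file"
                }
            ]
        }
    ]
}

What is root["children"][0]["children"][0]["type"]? "leaf"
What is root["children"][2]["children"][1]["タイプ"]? "parent"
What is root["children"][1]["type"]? "node"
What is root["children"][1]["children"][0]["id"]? 822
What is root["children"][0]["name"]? "node_986"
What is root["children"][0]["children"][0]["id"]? 525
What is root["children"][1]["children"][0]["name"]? "node_822"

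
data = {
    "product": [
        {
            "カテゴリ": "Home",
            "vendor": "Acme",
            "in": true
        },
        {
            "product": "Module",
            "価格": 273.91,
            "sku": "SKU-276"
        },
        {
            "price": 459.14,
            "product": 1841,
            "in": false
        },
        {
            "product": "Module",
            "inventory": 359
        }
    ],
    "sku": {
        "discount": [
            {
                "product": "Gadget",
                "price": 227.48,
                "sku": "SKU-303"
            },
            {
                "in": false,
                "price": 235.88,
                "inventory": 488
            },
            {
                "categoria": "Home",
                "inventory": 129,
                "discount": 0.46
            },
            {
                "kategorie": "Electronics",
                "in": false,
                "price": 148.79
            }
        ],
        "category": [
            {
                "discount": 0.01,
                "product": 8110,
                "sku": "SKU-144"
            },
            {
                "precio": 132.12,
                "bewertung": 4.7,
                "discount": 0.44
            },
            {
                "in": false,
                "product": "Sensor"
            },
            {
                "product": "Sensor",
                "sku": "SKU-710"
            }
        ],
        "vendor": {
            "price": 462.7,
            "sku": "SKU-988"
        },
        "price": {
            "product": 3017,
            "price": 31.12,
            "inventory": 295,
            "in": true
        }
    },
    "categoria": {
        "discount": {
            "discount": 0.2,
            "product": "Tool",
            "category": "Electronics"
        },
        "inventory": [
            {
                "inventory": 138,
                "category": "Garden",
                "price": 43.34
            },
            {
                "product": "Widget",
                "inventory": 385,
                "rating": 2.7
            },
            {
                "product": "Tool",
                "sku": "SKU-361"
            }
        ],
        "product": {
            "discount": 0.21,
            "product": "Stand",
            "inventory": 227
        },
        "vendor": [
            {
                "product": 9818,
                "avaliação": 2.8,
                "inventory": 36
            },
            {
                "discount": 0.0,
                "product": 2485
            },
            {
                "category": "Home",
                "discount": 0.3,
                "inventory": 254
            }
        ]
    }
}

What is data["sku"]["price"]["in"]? True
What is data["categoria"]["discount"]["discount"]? 0.2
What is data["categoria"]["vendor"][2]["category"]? "Home"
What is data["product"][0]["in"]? True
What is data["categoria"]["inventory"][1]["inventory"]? 385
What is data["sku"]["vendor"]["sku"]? "SKU-988"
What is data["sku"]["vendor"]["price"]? 462.7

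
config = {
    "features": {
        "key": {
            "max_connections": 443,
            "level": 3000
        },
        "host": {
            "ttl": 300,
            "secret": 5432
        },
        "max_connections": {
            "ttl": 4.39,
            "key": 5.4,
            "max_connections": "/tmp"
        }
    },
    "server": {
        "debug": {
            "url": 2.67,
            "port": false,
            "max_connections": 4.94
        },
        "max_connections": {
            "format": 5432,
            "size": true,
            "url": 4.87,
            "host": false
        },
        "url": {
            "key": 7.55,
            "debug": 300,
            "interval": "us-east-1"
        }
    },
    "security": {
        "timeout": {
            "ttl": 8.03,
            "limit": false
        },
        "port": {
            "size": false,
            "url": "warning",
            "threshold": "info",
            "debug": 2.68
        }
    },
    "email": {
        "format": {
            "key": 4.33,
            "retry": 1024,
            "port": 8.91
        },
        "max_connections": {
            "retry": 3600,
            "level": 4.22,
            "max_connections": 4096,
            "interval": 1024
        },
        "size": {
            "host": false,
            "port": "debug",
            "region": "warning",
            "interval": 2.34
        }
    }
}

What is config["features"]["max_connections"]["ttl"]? 4.39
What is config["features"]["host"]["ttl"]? 300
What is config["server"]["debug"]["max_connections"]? 4.94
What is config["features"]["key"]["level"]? 3000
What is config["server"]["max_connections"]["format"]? 5432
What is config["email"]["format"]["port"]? 8.91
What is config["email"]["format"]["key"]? 4.33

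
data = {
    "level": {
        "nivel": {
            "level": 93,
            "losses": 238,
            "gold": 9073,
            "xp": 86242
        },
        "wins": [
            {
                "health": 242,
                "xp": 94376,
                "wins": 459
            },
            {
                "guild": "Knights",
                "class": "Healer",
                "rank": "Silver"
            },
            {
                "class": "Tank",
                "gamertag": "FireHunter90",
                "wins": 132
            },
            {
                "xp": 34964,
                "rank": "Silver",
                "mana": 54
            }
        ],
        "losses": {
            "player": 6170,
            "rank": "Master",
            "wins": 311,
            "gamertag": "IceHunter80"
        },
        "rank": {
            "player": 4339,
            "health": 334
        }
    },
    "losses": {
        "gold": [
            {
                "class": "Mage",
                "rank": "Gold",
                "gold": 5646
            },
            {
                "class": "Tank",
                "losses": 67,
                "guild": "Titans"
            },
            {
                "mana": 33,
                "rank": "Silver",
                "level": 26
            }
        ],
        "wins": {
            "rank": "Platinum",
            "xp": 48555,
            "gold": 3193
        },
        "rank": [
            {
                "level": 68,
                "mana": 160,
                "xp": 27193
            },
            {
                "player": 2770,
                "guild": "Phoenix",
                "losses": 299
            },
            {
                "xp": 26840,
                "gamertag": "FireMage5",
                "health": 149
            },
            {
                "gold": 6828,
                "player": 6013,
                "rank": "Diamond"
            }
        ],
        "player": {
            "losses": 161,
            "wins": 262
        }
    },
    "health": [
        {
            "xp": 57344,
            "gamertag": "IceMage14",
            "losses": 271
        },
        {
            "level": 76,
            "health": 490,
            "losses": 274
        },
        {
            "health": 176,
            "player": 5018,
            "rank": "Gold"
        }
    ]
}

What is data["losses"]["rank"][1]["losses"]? 299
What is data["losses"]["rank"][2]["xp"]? 26840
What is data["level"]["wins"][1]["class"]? "Healer"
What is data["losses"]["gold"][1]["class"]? "Tank"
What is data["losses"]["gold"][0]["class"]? "Mage"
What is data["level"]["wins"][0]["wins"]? 459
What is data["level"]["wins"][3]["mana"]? 54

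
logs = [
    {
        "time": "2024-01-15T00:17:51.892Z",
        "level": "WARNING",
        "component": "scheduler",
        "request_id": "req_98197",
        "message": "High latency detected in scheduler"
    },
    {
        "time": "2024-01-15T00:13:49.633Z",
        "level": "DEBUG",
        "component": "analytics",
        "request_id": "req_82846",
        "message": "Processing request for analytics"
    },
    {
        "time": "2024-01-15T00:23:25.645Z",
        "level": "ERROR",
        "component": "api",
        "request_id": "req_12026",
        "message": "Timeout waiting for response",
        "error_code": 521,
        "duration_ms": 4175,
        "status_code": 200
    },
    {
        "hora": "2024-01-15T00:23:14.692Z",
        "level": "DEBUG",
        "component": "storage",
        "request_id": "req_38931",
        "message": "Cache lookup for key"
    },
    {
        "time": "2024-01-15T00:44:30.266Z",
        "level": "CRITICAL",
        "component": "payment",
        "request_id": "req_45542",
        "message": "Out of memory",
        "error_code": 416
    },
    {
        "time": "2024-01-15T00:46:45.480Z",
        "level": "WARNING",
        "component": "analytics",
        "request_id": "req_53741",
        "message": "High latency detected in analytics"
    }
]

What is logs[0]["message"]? "High latency detected in scheduler"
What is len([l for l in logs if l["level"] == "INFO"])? 0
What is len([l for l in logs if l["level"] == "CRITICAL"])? 1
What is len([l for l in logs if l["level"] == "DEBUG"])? 2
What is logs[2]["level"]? "ERROR"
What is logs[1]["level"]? "DEBUG"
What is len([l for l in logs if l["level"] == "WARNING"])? 2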